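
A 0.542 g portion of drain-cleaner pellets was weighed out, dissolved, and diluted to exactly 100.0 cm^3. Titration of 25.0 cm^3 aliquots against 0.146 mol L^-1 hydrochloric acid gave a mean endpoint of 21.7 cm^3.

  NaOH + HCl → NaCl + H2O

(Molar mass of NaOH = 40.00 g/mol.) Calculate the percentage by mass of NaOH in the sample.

n(HCl) per titration = 0.0217 × 0.146 = 3.17 × 10^-3 mol
n(NaOH) in each aliquot = 3.17 × 10^-3 mol (1:1 ratio)
n(NaOH) in the whole flask = 3.17 × 10^-3 × 100.0/25.0 = 0.0127 mol
mass of NaOH = 0.0127 × 40.00 = 0.507 g
% NaOH = 0.507 / 0.542 × 100 = 93.5 %

93.5 %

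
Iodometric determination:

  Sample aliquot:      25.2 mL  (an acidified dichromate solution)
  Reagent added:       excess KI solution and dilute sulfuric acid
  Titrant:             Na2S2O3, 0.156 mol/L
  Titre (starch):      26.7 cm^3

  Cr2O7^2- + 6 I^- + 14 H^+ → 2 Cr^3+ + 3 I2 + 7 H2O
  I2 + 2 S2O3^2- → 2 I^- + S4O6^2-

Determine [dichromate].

n(S2O3^2-) = 0.0267 × 0.156 = 4.17 × 10^-3 mol
n(I2) = n(S2O3^2-)/2 = 2.08 × 10^-3 mol
From the 1:3 ratio, n(Cr2O7^2-) in the aliquot = 1/3 × 2.08 × 10^-3 = 6.94 × 10^-4 mol
[Cr2O7^2-] = 6.94 × 10^-4 / 0.0252 = 0.0275 mol/L

0.0275 mol/L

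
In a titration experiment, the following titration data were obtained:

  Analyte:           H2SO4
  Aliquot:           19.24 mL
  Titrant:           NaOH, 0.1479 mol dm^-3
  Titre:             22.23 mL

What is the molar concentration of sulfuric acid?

0.08544 mol/L

H2SO4 + 2 NaOH → Na2SO4 + 2 H2O
n(NaOH) = 0.02223 L × 0.1479 mol/L = 3.288 × 10^-3 mol
From the 1:2 mole ratio, n(H2SO4) = 1/2 × 3.288 × 10^-3 = 1.644 × 10^-3 mol
[H2SO4] = 1.644 × 10^-3 mol / 0.01924 L = 0.08544 mol/L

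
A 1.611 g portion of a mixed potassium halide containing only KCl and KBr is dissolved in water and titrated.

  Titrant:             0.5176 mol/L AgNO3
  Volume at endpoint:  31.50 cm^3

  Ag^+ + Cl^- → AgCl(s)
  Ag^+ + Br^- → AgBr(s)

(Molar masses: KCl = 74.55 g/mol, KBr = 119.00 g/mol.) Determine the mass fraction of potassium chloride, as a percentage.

n(AgNO3) = 0.03150 × 0.5176 = 0.01630 mol
Let x = n(KCl), y = n(KBr).
Titrant: 1x + 1y = 0.01630;  mass: 74.55x + 119.00y = 1.611
Solving, x = 7.407 × 10^-3 mol, y = 8.898 × 10^-3 mol
mass of KCl = 7.407 × 10^-3 × 74.55 = 0.5522 g
% KCl = 0.5522 / 1.611 × 100 = 34.27 %

34.27 %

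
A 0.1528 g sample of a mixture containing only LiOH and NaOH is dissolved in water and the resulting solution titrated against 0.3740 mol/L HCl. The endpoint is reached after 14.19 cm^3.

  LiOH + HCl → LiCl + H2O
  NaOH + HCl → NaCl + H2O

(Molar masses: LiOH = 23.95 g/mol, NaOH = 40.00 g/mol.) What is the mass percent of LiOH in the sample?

58.09 %

n(HCl) = 0.01419 × 0.3740 = 5.307 × 10^-3 mol
Let x = n(LiOH), y = n(NaOH).
Titrant: 1x + 1y = 5.307 × 10^-3;  mass: 23.95x + 40.00y = 0.1528
Solving, x = 3.706 × 10^-3 mol, y = 1.601 × 10^-3 mol
mass of LiOH = 3.706 × 10^-3 × 23.95 = 0.08876 g
% LiOH = 0.08876 / 0.1528 × 100 = 58.09 %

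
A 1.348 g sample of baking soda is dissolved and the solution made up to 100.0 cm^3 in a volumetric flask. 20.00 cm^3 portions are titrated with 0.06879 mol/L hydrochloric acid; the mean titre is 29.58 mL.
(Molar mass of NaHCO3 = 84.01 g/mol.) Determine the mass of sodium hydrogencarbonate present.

0.8547 g

NaHCO3 + HCl → NaCl + H2O + CO2
n(HCl) per titration = 0.02958 × 0.06879 = 2.035 × 10^-3 mol
n(NaHCO3) in each aliquot = 2.035 × 10^-3 mol (1:1 ratio)
n(NaHCO3) in the whole flask = 2.035 × 10^-3 × 100.0/20.00 = 0.01017 mol
mass of NaHCO3 = 0.01017 × 84.01 = 0.8547 g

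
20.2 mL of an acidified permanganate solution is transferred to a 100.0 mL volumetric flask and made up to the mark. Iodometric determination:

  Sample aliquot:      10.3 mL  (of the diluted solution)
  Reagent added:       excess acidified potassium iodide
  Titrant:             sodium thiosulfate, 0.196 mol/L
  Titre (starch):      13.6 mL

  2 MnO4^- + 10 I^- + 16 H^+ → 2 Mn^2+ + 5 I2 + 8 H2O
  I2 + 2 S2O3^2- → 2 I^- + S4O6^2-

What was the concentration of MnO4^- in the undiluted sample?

0.256 mol/L

n(S2O3^2-) = 0.0136 × 0.196 = 2.67 × 10^-3 mol
n(I2) = n(S2O3^2-)/2 = 1.33 × 10^-3 mol
From the 2:5 ratio, n(MnO4^-) in the aliquot = 2/5 × 1.33 × 10^-3 = 5.33 × 10^-4 mol
[MnO4^-]_dilute = 5.33 × 10^-4 / 0.0103 = 0.0518 mol/L
[MnO4^-]_original = 0.0518 × 100.0/20.2 = 0.256 mol/L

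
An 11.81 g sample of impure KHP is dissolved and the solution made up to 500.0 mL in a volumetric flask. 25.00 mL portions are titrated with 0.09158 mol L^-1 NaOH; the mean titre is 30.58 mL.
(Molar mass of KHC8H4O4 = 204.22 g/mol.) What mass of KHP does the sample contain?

11.44 g

KHC8H4O4 + NaOH → KNaC8H4O4 + H2O
n(NaOH) per titration = 0.03058 × 0.09158 = 2.801 × 10^-3 mol
n(KHC8H4O4) in each aliquot = 2.801 × 10^-3 mol (1:1 ratio)
n(KHC8H4O4) in the whole flask = 2.801 × 10^-3 × 500.0/25.00 = 0.05601 mol
mass of KHC8H4O4 = 0.05601 × 204.22 = 11.44 g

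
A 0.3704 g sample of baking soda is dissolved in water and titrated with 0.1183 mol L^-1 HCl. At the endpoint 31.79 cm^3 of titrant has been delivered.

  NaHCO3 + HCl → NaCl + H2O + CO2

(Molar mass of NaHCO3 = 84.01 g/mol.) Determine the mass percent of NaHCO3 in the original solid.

n(HCl) = 0.03179 L × 0.1183 mol/L = 3.761 × 10^-3 mol
n(NaHCO3) = 3.761 × 10^-3 mol (1:1 ratio)
mass of NaHCO3 = 3.761 × 10^-3 × 84.01 g/mol = 0.3159 g
% NaHCO3 = 0.3159 / 0.3704 × 100 = 85.30 %

85.30 %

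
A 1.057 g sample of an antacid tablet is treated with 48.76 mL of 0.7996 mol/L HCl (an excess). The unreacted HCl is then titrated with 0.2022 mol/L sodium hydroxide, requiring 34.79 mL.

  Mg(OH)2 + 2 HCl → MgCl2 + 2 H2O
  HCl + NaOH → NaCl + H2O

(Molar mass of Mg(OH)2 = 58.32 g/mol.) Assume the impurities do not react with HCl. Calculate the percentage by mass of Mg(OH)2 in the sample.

n(HCl) added = 0.04876 × 0.7996 = 0.03899 mol
n(NaOH) used in back-titration = 0.03479 × 0.2022 = 7.035 × 10^-3 mol
n(HCl) left over = 7.035 × 10^-3 mol (1:1 ratio)
n(HCl) consumed by analyte = 0.03899 − 7.035 × 10^-3 = 0.03195 mol
From the 1:2 ratio, n(Mg(OH)2) = 1/2 × 0.03195 = 0.01598 mol
mass of Mg(OH)2 = 0.01598 × 58.32 = 0.9318 g
% Mg(OH)2 = 0.9318 / 1.057 × 100 = 88.15 %

88.15 %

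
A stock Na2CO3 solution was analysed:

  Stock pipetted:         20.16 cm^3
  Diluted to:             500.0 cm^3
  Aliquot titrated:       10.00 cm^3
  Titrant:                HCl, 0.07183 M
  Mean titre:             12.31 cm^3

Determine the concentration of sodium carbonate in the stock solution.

Na2CO3 + 2 HCl → 2 NaCl + H2O + CO2
n(HCl) = 0.01231 × 0.07183 = 8.842 × 10^-4 mol
From the 1:2 ratio, n(Na2CO3) in the aliquot = 1/2 × 8.842 × 10^-4 = 4.421 × 10^-4 mol
[Na2CO3]_dilute = 4.421 × 10^-4 / 0.01000 = 0.04421 mol/L
Dilution factor = 500.0 / 20.16 = 24.80
[Na2CO3]_stock = 0.04421 × 24.80 = 1.097 mol/L

1.097 M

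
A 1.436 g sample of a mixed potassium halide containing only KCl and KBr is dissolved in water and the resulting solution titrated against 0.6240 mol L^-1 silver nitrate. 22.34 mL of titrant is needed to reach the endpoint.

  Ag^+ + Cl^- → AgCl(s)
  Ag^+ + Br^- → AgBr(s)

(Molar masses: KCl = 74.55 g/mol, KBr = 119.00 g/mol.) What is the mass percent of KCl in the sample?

n(AgNO3) = 0.02234 × 0.6240 = 0.01394 mol
Let x = n(KCl), y = n(KBr).
Titrant: 1x + 1y = 0.01394;  mass: 74.55x + 119.00y = 1.436
Solving, x = 5.014 × 10^-3 mol, y = 8.926 × 10^-3 mol
mass of KCl = 5.014 × 10^-3 × 74.55 = 0.3738 g
% KCl = 0.3738 / 1.436 × 100 = 26.03 %

26.03 %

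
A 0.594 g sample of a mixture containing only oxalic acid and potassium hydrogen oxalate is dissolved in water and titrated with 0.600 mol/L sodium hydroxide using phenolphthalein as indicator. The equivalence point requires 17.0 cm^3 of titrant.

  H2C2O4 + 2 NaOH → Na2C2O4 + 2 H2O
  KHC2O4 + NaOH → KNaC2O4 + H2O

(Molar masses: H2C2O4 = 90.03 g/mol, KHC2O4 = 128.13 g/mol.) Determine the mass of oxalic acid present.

0.386 g

n(NaOH) = 0.0170 × 0.600 = 0.0102 mol
Let x = n(H2C2O4), y = n(KHC2O4).
Titrant: 2x + 1y = 0.0102;  mass: 90.03x + 128.13y = 0.594
Solving, x = 4.29 × 10^-3 mol, y = 1.62 × 10^-3 mol
mass of H2C2O4 = 4.29 × 10^-3 × 90.03 = 0.386 g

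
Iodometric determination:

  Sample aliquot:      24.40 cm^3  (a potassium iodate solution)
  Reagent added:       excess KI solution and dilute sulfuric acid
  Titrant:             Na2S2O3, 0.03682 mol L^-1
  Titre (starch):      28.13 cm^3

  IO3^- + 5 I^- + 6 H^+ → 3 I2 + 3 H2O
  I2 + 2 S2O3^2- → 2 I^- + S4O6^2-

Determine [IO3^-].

n(S2O3^2-) = 0.02813 × 0.03682 = 1.036 × 10^-3 mol
n(I2) = n(S2O3^2-)/2 = 5.179 × 10^-4 mol
From the 1:3 ratio, n(IO3^-) in the aliquot = 1/3 × 5.179 × 10^-4 = 1.726 × 10^-4 mol
[IO3^-] = 1.726 × 10^-4 / 0.02440 = 0.007075 mol/L

0.007075 mol/L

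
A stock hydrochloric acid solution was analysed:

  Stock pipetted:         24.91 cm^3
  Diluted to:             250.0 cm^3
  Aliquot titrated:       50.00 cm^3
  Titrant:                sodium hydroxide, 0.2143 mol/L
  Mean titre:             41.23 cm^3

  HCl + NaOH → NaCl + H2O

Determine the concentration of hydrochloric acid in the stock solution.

n(NaOH) = 0.04123 × 0.2143 = 8.836 × 10^-3 mol
n(HCl) in the aliquot = 8.836 × 10^-3 mol (1:1 ratio)
[HCl]_dilute = 8.836 × 10^-3 / 0.05000 = 0.1767 mol/L
Dilution factor = 250.0 / 24.91 = 10.04
[HCl]_stock = 0.1767 × 10.04 = 1.774 mol/L

1.774 mol/L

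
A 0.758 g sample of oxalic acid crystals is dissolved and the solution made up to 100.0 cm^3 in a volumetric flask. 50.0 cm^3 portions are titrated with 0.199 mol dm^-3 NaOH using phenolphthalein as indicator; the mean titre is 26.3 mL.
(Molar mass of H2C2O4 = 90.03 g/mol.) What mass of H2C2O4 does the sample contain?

0.471 g

H2C2O4 + 2 NaOH → Na2C2O4 + 2 H2O
n(NaOH) per titration = 0.0263 × 0.199 = 5.23 × 10^-3 mol
From the 1:2 ratio, n(H2C2O4) in each aliquot = 1/2 × 5.23 × 10^-3 = 2.62 × 10^-3 mol
n(H2C2O4) in the whole flask = 2.62 × 10^-3 × 100.0/50.0 = 5.23 × 10^-3 mol
mass of H2C2O4 = 5.23 × 10^-3 × 90.03 = 0.471 g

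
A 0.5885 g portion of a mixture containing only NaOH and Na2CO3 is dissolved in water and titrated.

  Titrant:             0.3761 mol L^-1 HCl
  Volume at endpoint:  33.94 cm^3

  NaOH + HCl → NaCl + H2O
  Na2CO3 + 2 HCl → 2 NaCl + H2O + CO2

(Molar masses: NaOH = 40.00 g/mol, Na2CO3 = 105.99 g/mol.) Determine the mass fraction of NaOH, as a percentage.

n(HCl) = 0.03394 × 0.3761 = 0.01276 mol
Let x = n(NaOH), y = n(Na2CO3).
Titrant: 1x + 2y = 0.01276;  mass: 40.00x + 105.99y = 0.5885
Solving, x = 6.770 × 10^-3 mol, y = 2.998 × 10^-3 mol
mass of NaOH = 6.770 × 10^-3 × 40.00 = 0.2708 g
% NaOH = 0.2708 / 0.5885 × 100 = 46.01 %

46.01 %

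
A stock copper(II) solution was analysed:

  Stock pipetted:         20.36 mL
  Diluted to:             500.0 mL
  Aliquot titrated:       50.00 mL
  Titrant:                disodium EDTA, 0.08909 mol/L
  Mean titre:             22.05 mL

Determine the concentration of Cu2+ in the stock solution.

0.9648 mol/L

Cu^2+ + EDTA^4- → [Cu(EDTA)]^2-
n(EDTA) = 0.02205 × 0.08909 = 1.964 × 10^-3 mol
n(Cu2+) in the aliquot = 1.964 × 10^-3 mol (1:1 ratio)
[Cu2+]_dilute = 1.964 × 10^-3 / 0.05000 = 0.03929 mol/L
Dilution factor = 500.0 / 20.36 = 24.56
[Cu2+]_stock = 0.03929 × 24.56 = 0.9648 mol/L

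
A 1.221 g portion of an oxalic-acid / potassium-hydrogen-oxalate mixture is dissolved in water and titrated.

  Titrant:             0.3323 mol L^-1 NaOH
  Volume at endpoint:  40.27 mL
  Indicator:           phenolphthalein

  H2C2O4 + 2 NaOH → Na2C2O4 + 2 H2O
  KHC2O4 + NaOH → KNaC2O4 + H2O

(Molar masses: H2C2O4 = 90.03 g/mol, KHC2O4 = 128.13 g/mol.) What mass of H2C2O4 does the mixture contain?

0.2673 g

n(NaOH) = 0.04027 × 0.3323 = 0.01338 mol
Let x = n(H2C2O4), y = n(KHC2O4).
Titrant: 2x + 1y = 0.01338;  mass: 90.03x + 128.13y = 1.221
Solving, x = 2.969 × 10^-3 mol, y = 7.443 × 10^-3 mol
mass of H2C2O4 = 2.969 × 10^-3 × 90.03 = 0.2673 g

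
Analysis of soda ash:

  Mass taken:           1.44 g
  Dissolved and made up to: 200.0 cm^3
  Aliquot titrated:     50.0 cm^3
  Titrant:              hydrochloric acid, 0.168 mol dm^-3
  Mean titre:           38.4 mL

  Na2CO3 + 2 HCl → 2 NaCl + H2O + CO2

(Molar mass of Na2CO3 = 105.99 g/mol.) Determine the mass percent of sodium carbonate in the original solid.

95.0 %

n(HCl) per titration = 0.0384 × 0.168 = 6.45 × 10^-3 mol
From the 1:2 ratio, n(Na2CO3) in each aliquot = 1/2 × 6.45 × 10^-3 = 3.23 × 10^-3 mol
n(Na2CO3) in the whole flask = 3.23 × 10^-3 × 200.0/50.0 = 0.0129 mol
mass of Na2CO3 = 0.0129 × 105.99 = 1.37 g
% Na2CO3 = 1.37 / 1.44 × 100 = 95.0 %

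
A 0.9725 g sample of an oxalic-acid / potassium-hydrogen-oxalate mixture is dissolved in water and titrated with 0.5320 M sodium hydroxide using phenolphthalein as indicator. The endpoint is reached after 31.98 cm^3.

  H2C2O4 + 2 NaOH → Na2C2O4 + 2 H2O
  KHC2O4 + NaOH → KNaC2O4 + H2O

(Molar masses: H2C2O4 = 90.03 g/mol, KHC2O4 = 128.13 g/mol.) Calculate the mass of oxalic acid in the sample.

0.6539 g

n(NaOH) = 0.03198 × 0.5320 = 0.01701 mol
Let x = n(H2C2O4), y = n(KHC2O4).
Titrant: 2x + 1y = 0.01701;  mass: 90.03x + 128.13y = 0.9725
Solving, x = 7.264 × 10^-3 mol, y = 2.486 × 10^-3 mol
mass of H2C2O4 = 7.264 × 10^-3 × 90.03 = 0.6539 g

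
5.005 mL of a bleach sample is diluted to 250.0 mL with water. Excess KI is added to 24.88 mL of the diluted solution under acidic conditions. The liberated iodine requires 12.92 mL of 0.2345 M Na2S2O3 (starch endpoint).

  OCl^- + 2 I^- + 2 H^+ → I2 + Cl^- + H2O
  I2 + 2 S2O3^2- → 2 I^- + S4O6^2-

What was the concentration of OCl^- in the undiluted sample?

n(S2O3^2-) = 0.01292 × 0.2345 = 3.030 × 10^-3 mol
n(I2) = n(S2O3^2-)/2 = 1.515 × 10^-3 mol
n(OCl^-) in the aliquot = 1.515 × 10^-3 mol (1:1 ratio)
[OCl^-]_dilute = 1.515 × 10^-3 / 0.02488 = 0.06089 mol/L
[OCl^-]_original = 0.06089 × 250.0/5.005 = 3.041 mol/L

3.041 M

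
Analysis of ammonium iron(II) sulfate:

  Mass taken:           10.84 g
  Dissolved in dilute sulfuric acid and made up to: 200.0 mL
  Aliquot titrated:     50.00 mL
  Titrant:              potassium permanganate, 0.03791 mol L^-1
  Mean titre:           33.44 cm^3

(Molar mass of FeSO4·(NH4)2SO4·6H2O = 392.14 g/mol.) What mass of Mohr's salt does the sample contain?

MnO4^- + 5 Fe^2+ + 8 H^+ → Mn^2+ + 5 Fe^3+ + 4 H2O
n(KMnO4) per titration = 0.03344 × 0.03791 = 1.268 × 10^-3 mol
From the 5:1 ratio, n(FeSO4·(NH4)2SO4·6H2O) in each aliquot = 5/1 × 1.268 × 10^-3 = 6.339 × 10^-3 mol
n(FeSO4·(NH4)2SO4·6H2O) in the whole flask = 6.339 × 10^-3 × 200.0/50.00 = 0.02535 mol
mass of FeSO4·(NH4)2SO4·6H2O = 0.02535 × 392.14 = 9.942 g

9.942 g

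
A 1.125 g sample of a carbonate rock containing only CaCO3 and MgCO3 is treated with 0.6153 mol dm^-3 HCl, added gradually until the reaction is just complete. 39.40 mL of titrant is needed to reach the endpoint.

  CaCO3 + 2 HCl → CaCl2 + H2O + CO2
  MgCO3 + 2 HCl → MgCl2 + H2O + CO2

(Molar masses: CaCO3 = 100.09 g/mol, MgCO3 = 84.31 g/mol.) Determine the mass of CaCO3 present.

0.6536 g

n(HCl) = 0.03940 × 0.6153 = 0.02424 mol
Let x = n(CaCO3), y = n(MgCO3).
Titrant: 2x + 2y = 0.02424;  mass: 100.09x + 84.31y = 1.125
Solving, x = 6.530 × 10^-3 mol, y = 5.591 × 10^-3 mol
mass of CaCO3 = 6.530 × 10^-3 × 100.09 = 0.6536 g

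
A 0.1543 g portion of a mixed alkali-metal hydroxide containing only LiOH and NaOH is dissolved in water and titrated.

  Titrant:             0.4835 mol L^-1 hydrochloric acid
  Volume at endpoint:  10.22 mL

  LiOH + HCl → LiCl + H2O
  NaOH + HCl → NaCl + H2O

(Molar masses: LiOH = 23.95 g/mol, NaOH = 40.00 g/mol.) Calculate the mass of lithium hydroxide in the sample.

n(HCl) = 0.01022 × 0.4835 = 4.941 × 10^-3 mol
Let x = n(LiOH), y = n(NaOH).
Titrant: 1x + 1y = 4.941 × 10^-3;  mass: 23.95x + 40.00y = 0.1543
Solving, x = 2.701 × 10^-3 mol, y = 2.240 × 10^-3 mol
mass of LiOH = 2.701 × 10^-3 × 23.95 = 0.06469 g

0.06469 g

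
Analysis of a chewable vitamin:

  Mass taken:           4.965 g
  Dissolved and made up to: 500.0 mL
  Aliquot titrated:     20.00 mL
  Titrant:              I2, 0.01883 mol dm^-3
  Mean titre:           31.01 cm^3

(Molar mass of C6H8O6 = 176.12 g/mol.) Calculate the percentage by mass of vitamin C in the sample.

51.78 %

C6H8O6 + I2 → C6H6O6 + 2 HI
n(I2) per titration = 0.03101 × 0.01883 = 5.839 × 10^-4 mol
n(C6H8O6) in each aliquot = 5.839 × 10^-4 mol (1:1 ratio)
n(C6H8O6) in the whole flask = 5.839 × 10^-4 × 500.0/20.00 = 0.01460 mol
mass of C6H8O6 = 0.01460 × 176.12 = 2.571 g
% C6H8O6 = 2.571 / 4.965 × 100 = 51.78 %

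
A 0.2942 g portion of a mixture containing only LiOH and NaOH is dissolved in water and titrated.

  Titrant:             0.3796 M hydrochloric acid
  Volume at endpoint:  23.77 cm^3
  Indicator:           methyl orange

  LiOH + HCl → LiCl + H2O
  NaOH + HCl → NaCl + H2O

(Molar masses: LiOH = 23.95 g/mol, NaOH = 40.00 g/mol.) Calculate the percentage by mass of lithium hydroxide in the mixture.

33.84 %

n(HCl) = 0.02377 × 0.3796 = 9.023 × 10^-3 mol
Let x = n(LiOH), y = n(NaOH).
Titrant: 1x + 1y = 9.023 × 10^-3;  mass: 23.95x + 40.00y = 0.2942
Solving, x = 4.157 × 10^-3 mol, y = 4.866 × 10^-3 mol
mass of LiOH = 4.157 × 10^-3 × 23.95 = 0.09957 g
% LiOH = 0.09957 / 0.2942 × 100 = 33.84 %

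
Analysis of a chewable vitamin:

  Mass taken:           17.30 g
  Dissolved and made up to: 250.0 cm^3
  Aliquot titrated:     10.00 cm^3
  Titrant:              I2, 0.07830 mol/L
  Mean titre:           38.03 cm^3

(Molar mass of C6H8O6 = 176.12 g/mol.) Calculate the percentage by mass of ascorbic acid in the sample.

C6H8O6 + I2 → C6H6O6 + 2 HI
n(I2) per titration = 0.03803 × 0.07830 = 2.978 × 10^-3 mol
n(C6H8O6) in each aliquot = 2.978 × 10^-3 mol (1:1 ratio)
n(C6H8O6) in the whole flask = 2.978 × 10^-3 × 250.0/10.00 = 0.07444 mol
mass of C6H8O6 = 0.07444 × 176.12 = 13.11 g
% C6H8O6 = 13.11 / 17.30 × 100 = 75.79 %

75.79 %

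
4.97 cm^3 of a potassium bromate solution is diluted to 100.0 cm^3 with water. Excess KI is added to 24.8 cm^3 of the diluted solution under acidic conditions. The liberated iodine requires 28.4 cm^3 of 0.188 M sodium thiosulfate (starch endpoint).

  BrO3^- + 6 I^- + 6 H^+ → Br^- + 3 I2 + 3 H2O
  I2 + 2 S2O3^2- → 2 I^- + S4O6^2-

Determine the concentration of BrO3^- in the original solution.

n(S2O3^2-) = 0.0284 × 0.188 = 5.34 × 10^-3 mol
n(I2) = n(S2O3^2-)/2 = 2.67 × 10^-3 mol
From the 1:3 ratio, n(BrO3^-) in the aliquot = 1/3 × 2.67 × 10^-3 = 8.90 × 10^-4 mol
[BrO3^-]_dilute = 8.90 × 10^-4 / 0.0248 = 0.0359 mol/L
[BrO3^-]_original = 0.0359 × 100.0/4.97 = 0.722 mol/L

0.722 M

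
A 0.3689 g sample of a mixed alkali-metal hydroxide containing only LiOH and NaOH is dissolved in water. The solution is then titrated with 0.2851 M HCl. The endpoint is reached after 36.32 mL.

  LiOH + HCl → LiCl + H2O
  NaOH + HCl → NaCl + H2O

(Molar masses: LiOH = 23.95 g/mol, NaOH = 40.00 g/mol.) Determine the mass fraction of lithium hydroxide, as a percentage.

n(HCl) = 0.03632 × 0.2851 = 0.01035 mol
Let x = n(LiOH), y = n(NaOH).
Titrant: 1x + 1y = 0.01035;  mass: 23.95x + 40.00y = 0.3689
Solving, x = 2.822 × 10^-3 mol, y = 7.533 × 10^-3 mol
mass of LiOH = 2.822 × 10^-3 × 23.95 = 0.06759 g
% LiOH = 0.06759 / 0.3689 × 100 = 18.32 %

18.32 %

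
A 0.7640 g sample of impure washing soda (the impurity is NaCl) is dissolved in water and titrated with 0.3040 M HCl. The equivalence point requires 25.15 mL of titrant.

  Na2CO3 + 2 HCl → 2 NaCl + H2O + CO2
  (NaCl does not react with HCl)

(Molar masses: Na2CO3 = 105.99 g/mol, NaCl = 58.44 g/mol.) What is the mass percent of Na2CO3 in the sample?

n(HCl) = 0.02515 × 0.3040 = 7.646 × 10^-3 mol
Let x = n(Na2CO3), y = n(NaCl).
Titrant: 2x = 7.646 × 10^-3;  mass: 105.99x + 58.44y = 0.7640
Solving, x = 3.823 × 10^-3 mol, y = 6.140 × 10^-3 mol
mass of Na2CO3 = 3.823 × 10^-3 × 105.99 = 0.4052 g
% Na2CO3 = 0.4052 / 0.7640 × 100 = 53.03 %

53.03 %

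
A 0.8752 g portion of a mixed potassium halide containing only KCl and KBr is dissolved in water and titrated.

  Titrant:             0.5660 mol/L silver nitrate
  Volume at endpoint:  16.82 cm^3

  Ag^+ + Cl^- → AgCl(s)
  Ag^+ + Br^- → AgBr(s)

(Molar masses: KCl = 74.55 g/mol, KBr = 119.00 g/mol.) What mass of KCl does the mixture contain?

0.4322 g

n(AgNO3) = 0.01682 × 0.5660 = 9.520 × 10^-3 mol
Let x = n(KCl), y = n(KBr).
Titrant: 1x + 1y = 9.520 × 10^-3;  mass: 74.55x + 119.00y = 0.8752
Solving, x = 5.797 × 10^-3 mol, y = 3.723 × 10^-3 mol
mass of KCl = 5.797 × 10^-3 × 74.55 = 0.4322 g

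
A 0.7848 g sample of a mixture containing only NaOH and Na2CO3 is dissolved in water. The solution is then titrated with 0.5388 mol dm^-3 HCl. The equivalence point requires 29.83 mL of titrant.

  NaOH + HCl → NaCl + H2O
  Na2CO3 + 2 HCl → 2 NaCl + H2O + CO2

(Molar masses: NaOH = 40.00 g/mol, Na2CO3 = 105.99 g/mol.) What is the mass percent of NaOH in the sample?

26.26 %

n(HCl) = 0.02983 × 0.5388 = 0.01607 mol
Let x = n(NaOH), y = n(Na2CO3).
Titrant: 1x + 2y = 0.01607;  mass: 40.00x + 105.99y = 0.7848
Solving, x = 5.153 × 10^-3 mol, y = 5.460 × 10^-3 mol
mass of NaOH = 5.153 × 10^-3 × 40.00 = 0.2061 g
% NaOH = 0.2061 / 0.7848 × 100 = 26.26 %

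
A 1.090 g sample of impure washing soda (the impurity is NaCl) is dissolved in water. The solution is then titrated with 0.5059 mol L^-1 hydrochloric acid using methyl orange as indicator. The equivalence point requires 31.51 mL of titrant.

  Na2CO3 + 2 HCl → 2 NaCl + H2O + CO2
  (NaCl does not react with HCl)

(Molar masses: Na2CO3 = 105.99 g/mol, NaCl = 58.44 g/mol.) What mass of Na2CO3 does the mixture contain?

0.8448 g

n(HCl) = 0.03151 × 0.5059 = 0.01594 mol
Let x = n(Na2CO3), y = n(NaCl).
Titrant: 2x = 0.01594;  mass: 105.99x + 58.44y = 1.090
Solving, x = 7.970 × 10^-3 mol, y = 4.196 × 10^-3 mol
mass of Na2CO3 = 7.970 × 10^-3 × 105.99 = 0.8448 g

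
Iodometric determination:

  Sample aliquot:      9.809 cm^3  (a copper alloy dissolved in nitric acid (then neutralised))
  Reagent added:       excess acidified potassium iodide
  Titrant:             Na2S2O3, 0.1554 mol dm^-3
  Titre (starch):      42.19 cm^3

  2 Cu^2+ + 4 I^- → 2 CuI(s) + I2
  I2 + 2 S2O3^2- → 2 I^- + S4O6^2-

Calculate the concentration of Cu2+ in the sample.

n(S2O3^2-) = 0.04219 × 0.1554 = 6.556 × 10^-3 mol
n(I2) = n(S2O3^2-)/2 = 3.278 × 10^-3 mol
From the 2:1 ratio, n(Cu2+) in the aliquot = 2/1 × 3.278 × 10^-3 = 6.556 × 10^-3 mol
[Cu2+] = 6.556 × 10^-3 / 0.009809 = 0.6684 mol/L

0.6684 mol/L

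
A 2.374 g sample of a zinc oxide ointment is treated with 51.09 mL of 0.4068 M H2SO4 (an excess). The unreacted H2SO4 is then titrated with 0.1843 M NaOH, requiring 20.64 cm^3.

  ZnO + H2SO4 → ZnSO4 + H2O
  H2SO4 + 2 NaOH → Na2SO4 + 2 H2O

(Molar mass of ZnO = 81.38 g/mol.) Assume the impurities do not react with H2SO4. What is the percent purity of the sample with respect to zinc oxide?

n(H2SO4) added = 0.05109 × 0.4068 = 0.02078 mol
n(NaOH) used in back-titration = 0.02064 × 0.1843 = 3.804 × 10^-3 mol
From the 1:2 ratio, n(H2SO4) left over = 1/2 × 3.804 × 10^-3 = 1.902 × 10^-3 mol
n(H2SO4) consumed by analyte = 0.02078 − 1.902 × 10^-3 = 0.01888 mol
n(ZnO) = 0.01888 mol (1:1 ratio)
mass of ZnO = 0.01888 × 81.38 = 1.537 g
% ZnO = 1.537 / 2.374 × 100 = 64.72 %

64.72 %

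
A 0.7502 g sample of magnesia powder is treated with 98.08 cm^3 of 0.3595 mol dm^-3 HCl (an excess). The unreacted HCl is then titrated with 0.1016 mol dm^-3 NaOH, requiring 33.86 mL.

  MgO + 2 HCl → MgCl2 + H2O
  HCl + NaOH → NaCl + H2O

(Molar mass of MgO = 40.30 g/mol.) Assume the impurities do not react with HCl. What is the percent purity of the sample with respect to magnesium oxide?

n(HCl) added = 0.09808 × 0.3595 = 0.03526 mol
n(NaOH) used in back-titration = 0.03386 × 0.1016 = 3.440 × 10^-3 mol
n(HCl) left over = 3.440 × 10^-3 mol (1:1 ratio)
n(HCl) consumed by analyte = 0.03526 − 3.440 × 10^-3 = 0.03182 mol
From the 1:2 ratio, n(MgO) = 1/2 × 0.03182 = 0.01591 mol
mass of MgO = 0.01591 × 40.30 = 0.6412 g
% MgO = 0.6412 / 0.7502 × 100 = 85.47 %

85.47 %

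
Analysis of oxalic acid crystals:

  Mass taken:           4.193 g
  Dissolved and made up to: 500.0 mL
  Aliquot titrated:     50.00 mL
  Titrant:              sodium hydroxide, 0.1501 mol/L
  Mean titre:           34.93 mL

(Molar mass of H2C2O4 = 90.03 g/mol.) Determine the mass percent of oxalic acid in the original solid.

56.29 %

H2C2O4 + 2 NaOH → Na2C2O4 + 2 H2O
n(NaOH) per titration = 0.03493 × 0.1501 = 5.243 × 10^-3 mol
From the 1:2 ratio, n(H2C2O4) in each aliquot = 1/2 × 5.243 × 10^-3 = 2.621 × 10^-3 mol
n(H2C2O4) in the whole flask = 2.621 × 10^-3 × 500.0/50.00 = 0.02621 mol
mass of H2C2O4 = 0.02621 × 90.03 = 2.360 g
% H2C2O4 = 2.360 / 4.193 × 100 = 56.29 %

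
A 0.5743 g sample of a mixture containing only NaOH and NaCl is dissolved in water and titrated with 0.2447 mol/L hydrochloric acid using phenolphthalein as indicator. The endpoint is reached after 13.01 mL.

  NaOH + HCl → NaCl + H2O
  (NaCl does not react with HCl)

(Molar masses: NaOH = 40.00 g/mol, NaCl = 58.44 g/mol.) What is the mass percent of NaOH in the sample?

22.17 %

n(HCl) = 0.01301 × 0.2447 = 3.184 × 10^-3 mol
Let x = n(NaOH), y = n(NaCl).
Titrant: 1x = 3.184 × 10^-3;  mass: 40.00x + 58.44y = 0.5743
Solving, x = 3.184 × 10^-3 mol, y = 7.648 × 10^-3 mol
mass of NaOH = 3.184 × 10^-3 × 40.00 = 0.1273 g
% NaOH = 0.1273 / 0.5743 × 100 = 22.17 %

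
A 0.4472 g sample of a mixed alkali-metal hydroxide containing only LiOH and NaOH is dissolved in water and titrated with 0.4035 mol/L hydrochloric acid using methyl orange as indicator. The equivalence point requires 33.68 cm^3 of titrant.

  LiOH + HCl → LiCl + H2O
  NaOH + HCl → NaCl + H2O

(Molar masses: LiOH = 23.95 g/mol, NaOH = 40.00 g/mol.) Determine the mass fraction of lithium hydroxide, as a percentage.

n(HCl) = 0.03368 × 0.4035 = 0.01359 mol
Let x = n(LiOH), y = n(NaOH).
Titrant: 1x + 1y = 0.01359;  mass: 23.95x + 40.00y = 0.4472
Solving, x = 6.006 × 10^-3 mol, y = 7.584 × 10^-3 mol
mass of LiOH = 6.006 × 10^-3 × 23.95 = 0.1438 g
% LiOH = 0.1438 / 0.4472 × 100 = 32.17 %

32.17 %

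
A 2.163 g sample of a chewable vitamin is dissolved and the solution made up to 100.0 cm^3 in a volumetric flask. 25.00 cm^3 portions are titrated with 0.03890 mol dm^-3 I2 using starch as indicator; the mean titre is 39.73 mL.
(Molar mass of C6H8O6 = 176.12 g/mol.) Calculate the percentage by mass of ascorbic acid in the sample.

C6H8O6 + I2 → C6H6O6 + 2 HI
n(I2) per titration = 0.03973 × 0.03890 = 1.545 × 10^-3 mol
n(C6H8O6) in each aliquot = 1.545 × 10^-3 mol (1:1 ratio)
n(C6H8O6) in the whole flask = 1.545 × 10^-3 × 100.0/25.00 = 6.182 × 10^-3 mol
mass of C6H8O6 = 6.182 × 10^-3 × 176.12 = 1.089 g
% C6H8O6 = 1.089 / 2.163 × 100 = 50.34 %

50.34 %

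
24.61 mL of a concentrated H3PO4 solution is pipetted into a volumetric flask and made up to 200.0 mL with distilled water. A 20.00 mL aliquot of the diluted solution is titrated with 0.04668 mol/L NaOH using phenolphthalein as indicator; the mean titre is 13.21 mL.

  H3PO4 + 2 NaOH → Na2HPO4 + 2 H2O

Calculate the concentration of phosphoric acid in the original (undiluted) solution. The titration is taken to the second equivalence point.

n(NaOH) = 0.01321 × 0.04668 = 6.166 × 10^-4 mol
From the 1:2 ratio, n(H3PO4) in the aliquot = 1/2 × 6.166 × 10^-4 = 3.083 × 10^-4 mol
[H3PO4]_dilute = 3.083 × 10^-4 / 0.02000 = 0.01542 mol/L
Dilution factor = 200.0 / 24.61 = 8.127
[H3PO4]_stock = 0.01542 × 8.127 = 0.1253 mol/L

0.1253 mol/L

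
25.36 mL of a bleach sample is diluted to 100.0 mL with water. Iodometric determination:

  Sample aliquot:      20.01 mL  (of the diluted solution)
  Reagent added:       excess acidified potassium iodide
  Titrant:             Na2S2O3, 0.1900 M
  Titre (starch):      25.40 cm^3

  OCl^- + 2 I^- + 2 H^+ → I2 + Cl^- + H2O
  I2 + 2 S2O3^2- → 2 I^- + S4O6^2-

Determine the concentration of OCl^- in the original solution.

0.4755 M

n(S2O3^2-) = 0.02540 × 0.1900 = 4.826 × 10^-3 mol
n(I2) = n(S2O3^2-)/2 = 2.413 × 10^-3 mol
n(OCl^-) in the aliquot = 2.413 × 10^-3 mol (1:1 ratio)
[OCl^-]_dilute = 2.413 × 10^-3 / 0.02001 = 0.1206 mol/L
[OCl^-]_original = 0.1206 × 100.0/25.36 = 0.4755 mol/L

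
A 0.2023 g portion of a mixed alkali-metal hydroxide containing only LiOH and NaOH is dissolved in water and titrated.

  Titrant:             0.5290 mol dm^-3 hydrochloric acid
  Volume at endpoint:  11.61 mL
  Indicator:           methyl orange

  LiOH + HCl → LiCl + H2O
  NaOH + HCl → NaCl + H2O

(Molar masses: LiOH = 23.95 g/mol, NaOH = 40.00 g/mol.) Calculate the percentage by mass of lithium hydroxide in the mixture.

31.99 %

n(HCl) = 0.01161 × 0.5290 = 6.142 × 10^-3 mol
Let x = n(LiOH), y = n(NaOH).
Titrant: 1x + 1y = 6.142 × 10^-3;  mass: 23.95x + 40.00y = 0.2023
Solving, x = 2.702 × 10^-3 mol, y = 3.440 × 10^-3 mol
mass of LiOH = 2.702 × 10^-3 × 23.95 = 0.06471 g
% LiOH = 0.06471 / 0.2023 × 100 = 31.99 %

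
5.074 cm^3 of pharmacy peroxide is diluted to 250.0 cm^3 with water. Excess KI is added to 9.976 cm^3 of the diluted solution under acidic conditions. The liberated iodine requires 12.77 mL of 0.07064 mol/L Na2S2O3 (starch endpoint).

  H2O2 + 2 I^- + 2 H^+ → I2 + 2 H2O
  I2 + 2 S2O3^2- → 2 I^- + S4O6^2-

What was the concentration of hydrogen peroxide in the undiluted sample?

2.228 mol/L

n(S2O3^2-) = 0.01277 × 0.07064 = 9.021 × 10^-4 mol
n(I2) = n(S2O3^2-)/2 = 4.510 × 10^-4 mol
n(H2O2) in the aliquot = 4.510 × 10^-4 mol (1:1 ratio)
[H2O2]_dilute = 4.510 × 10^-4 / 0.009976 = 0.04521 mol/L
[H2O2]_original = 0.04521 × 250.0/5.074 = 2.228 mol/L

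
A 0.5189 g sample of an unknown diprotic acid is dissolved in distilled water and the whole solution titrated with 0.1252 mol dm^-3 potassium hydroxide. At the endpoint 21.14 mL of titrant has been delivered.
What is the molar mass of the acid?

392.1 g/mol

n(KOH) = 0.02114 L × 0.1252 mol/L = 2.647 × 10^-3 mol
From the 1:2 ratio, n(H2A) = 1/2 × 2.647 × 10^-3 = 1.323 × 10^-3 mol
M = m / n = 0.5189 g / 1.323 × 10^-3 mol = 392.1 g/mol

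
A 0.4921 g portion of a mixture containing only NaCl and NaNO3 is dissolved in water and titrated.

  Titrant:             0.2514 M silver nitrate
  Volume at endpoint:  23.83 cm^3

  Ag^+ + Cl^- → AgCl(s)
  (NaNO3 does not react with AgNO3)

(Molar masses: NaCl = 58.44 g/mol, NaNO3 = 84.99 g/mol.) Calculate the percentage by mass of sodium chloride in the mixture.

n(AgNO3) = 0.02383 × 0.2514 = 5.991 × 10^-3 mol
Let x = n(NaCl), y = n(NaNO3).
Titrant: 1x = 5.991 × 10^-3;  mass: 58.44x + 84.99y = 0.4921
Solving, x = 5.991 × 10^-3 mol, y = 1.671 × 10^-3 mol
mass of NaCl = 5.991 × 10^-3 × 58.44 = 0.3501 g
% NaCl = 0.3501 / 0.4921 × 100 = 71.15 %

71.15 %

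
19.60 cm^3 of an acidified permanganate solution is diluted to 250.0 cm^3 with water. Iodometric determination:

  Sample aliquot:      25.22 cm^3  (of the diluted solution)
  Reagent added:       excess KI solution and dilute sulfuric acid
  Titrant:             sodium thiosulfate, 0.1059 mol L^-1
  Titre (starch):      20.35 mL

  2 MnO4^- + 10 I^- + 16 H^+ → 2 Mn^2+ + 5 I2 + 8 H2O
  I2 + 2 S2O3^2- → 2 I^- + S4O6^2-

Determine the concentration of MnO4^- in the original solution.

0.2180 mol/L

n(S2O3^2-) = 0.02035 × 0.1059 = 2.155 × 10^-3 mol
n(I2) = n(S2O3^2-)/2 = 1.078 × 10^-3 mol
From the 2:5 ratio, n(MnO4^-) in the aliquot = 2/5 × 1.078 × 10^-3 = 4.310 × 10^-4 mol
[MnO4^-]_dilute = 4.310 × 10^-4 / 0.02522 = 0.01709 mol/L
[MnO4^-]_original = 0.01709 × 250.0/19.60 = 0.2180 mol/L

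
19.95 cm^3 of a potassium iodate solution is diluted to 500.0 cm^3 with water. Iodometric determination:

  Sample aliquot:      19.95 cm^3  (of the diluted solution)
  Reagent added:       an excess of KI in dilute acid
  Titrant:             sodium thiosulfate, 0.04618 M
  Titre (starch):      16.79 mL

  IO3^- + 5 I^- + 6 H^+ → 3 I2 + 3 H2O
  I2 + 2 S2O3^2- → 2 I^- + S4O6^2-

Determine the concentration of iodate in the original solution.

n(S2O3^2-) = 0.01679 × 0.04618 = 7.754 × 10^-4 mol
n(I2) = n(S2O3^2-)/2 = 3.877 × 10^-4 mol
From the 1:3 ratio, n(IO3^-) in the aliquot = 1/3 × 3.877 × 10^-4 = 1.292 × 10^-4 mol
[IO3^-]_dilute = 1.292 × 10^-4 / 0.01995 = 0.006478 mol/L
[IO3^-]_original = 0.006478 × 500.0/19.95 = 0.1623 mol/L

0.1623 M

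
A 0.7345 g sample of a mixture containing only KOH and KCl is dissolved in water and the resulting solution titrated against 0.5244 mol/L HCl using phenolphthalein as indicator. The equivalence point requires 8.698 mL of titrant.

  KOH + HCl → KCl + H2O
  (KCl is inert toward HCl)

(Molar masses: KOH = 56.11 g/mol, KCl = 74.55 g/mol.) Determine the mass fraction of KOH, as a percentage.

34.84 %

n(HCl) = 0.008698 × 0.5244 = 4.561 × 10^-3 mol
Let x = n(KOH), y = n(KCl).
Titrant: 1x = 4.561 × 10^-3;  mass: 56.11x + 74.55y = 0.7345
Solving, x = 4.561 × 10^-3 mol, y = 6.419 × 10^-3 mol
mass of KOH = 4.561 × 10^-3 × 56.11 = 0.2559 g
% KOH = 0.2559 / 0.7345 × 100 = 34.84 %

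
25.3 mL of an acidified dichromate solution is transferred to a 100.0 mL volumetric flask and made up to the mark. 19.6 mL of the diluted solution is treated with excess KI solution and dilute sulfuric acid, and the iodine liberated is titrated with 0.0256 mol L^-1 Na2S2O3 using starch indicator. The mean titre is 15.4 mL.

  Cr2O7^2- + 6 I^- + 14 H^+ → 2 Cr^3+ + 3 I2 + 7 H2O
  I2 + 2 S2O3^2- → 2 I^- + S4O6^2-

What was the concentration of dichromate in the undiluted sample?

0.0133 mol/L

n(S2O3^2-) = 0.0154 × 0.0256 = 3.94 × 10^-4 mol
n(I2) = n(S2O3^2-)/2 = 1.97 × 10^-4 mol
From the 1:3 ratio, n(Cr2O7^2-) in the aliquot = 1/3 × 1.97 × 10^-4 = 6.57 × 10^-5 mol
[Cr2O7^2-]_dilute = 6.57 × 10^-5 / 0.0196 = 0.00335 mol/L
[Cr2O7^2-]_original = 0.00335 × 100.0/25.3 = 0.0133 mol/L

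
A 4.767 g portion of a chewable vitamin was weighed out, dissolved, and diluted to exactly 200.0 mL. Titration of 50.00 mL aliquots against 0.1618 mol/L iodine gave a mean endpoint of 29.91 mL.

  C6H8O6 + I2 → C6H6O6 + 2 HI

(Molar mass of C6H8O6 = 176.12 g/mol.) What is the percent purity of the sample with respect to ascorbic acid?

n(I2) per titration = 0.02991 × 0.1618 = 4.839 × 10^-3 mol
n(C6H8O6) in each aliquot = 4.839 × 10^-3 mol (1:1 ratio)
n(C6H8O6) in the whole flask = 4.839 × 10^-3 × 200.0/50.00 = 0.01936 mol
mass of C6H8O6 = 0.01936 × 176.12 = 3.409 g
% C6H8O6 = 3.409 / 4.767 × 100 = 71.52 %

71.52 %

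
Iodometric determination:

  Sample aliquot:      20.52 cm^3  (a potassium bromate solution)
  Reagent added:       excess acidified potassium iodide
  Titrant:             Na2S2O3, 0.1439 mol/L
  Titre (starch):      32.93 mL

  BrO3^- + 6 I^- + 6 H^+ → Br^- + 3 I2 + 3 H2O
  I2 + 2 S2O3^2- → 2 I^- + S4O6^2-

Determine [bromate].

n(S2O3^2-) = 0.03293 × 0.1439 = 4.739 × 10^-3 mol
n(I2) = n(S2O3^2-)/2 = 2.369 × 10^-3 mol
From the 1:3 ratio, n(BrO3^-) in the aliquot = 1/3 × 2.369 × 10^-3 = 7.898 × 10^-4 mol
[BrO3^-] = 7.898 × 10^-4 / 0.02052 = 0.03849 mol/L

0.03849 mol/L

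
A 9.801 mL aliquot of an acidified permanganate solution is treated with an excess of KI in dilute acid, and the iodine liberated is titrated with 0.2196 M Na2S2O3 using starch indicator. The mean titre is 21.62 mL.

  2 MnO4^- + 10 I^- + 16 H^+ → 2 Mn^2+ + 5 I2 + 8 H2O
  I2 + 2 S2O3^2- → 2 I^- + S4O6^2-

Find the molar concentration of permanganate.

0.09688 M

n(S2O3^2-) = 0.02162 × 0.2196 = 4.748 × 10^-3 mol
n(I2) = n(S2O3^2-)/2 = 2.374 × 10^-3 mol
From the 2:5 ratio, n(MnO4^-) in the aliquot = 2/5 × 2.374 × 10^-3 = 9.496 × 10^-4 mol
[MnO4^-] = 9.496 × 10^-4 / 0.009801 = 0.09688 mol/L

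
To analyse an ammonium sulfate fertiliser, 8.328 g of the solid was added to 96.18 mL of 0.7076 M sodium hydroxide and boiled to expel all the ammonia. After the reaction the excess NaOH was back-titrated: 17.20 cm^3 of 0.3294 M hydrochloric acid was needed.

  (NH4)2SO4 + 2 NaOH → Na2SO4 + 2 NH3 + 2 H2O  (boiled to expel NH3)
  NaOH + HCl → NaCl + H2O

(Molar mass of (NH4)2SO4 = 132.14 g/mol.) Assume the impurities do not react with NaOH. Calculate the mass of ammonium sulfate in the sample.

4.122 g

n(NaOH) added = 0.09618 × 0.7076 = 0.06806 mol
n(HCl) used in back-titration = 0.01720 × 0.3294 = 5.666 × 10^-3 mol
n(NaOH) left over = 5.666 × 10^-3 mol (1:1 ratio)
n(NaOH) consumed by analyte = 0.06806 − 5.666 × 10^-3 = 0.06239 mol
From the 1:2 ratio, n((NH4)2SO4) = 1/2 × 0.06239 = 0.03120 mol
mass of (NH4)2SO4 = 0.03120 × 132.14 = 4.122 g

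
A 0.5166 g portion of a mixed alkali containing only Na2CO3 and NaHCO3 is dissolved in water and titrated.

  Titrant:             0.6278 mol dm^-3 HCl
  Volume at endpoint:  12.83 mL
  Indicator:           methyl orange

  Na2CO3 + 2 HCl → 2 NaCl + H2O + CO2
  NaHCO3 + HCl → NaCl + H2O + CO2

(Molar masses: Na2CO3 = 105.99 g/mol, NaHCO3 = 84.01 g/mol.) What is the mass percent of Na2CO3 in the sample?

n(HCl) = 0.01283 × 0.6278 = 8.055 × 10^-3 mol
Let x = n(Na2CO3), y = n(NaHCO3).
Titrant: 2x + 1y = 8.055 × 10^-3;  mass: 105.99x + 84.01y = 0.5166
Solving, x = 2.581 × 10^-3 mol, y = 2.894 × 10^-3 mol
mass of Na2CO3 = 2.581 × 10^-3 × 105.99 = 0.2735 g
% Na2CO3 = 0.2735 / 0.5166 × 100 = 52.95 %

52.95 %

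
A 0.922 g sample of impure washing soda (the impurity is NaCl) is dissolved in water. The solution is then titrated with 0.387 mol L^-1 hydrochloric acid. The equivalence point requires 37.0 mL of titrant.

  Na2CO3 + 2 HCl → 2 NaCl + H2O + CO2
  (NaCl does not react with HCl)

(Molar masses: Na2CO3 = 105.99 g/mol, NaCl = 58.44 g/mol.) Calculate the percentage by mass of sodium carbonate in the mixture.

82.3 %

n(HCl) = 0.0370 × 0.387 = 0.0143 mol
Let x = n(Na2CO3), y = n(NaCl).
Titrant: 2x = 0.0143;  mass: 105.99x + 58.44y = 0.922
Solving, x = 7.16 × 10^-3 mol, y = 2.79 × 10^-3 mol
mass of Na2CO3 = 7.16 × 10^-3 × 105.99 = 0.759 g
% Na2CO3 = 0.759 / 0.922 × 100 = 82.3 %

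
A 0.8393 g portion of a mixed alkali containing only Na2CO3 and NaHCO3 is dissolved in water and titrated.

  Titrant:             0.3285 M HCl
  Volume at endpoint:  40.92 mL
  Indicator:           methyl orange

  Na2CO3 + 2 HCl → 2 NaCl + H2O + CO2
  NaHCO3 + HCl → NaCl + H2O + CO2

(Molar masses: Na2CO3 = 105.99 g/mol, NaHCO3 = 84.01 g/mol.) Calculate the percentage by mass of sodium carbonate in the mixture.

59.04 %

n(HCl) = 0.04092 × 0.3285 = 0.01344 mol
Let x = n(Na2CO3), y = n(NaHCO3).
Titrant: 2x + 1y = 0.01344;  mass: 105.99x + 84.01y = 0.8393
Solving, x = 4.675 × 10^-3 mol, y = 4.093 × 10^-3 mol
mass of Na2CO3 = 4.675 × 10^-3 × 105.99 = 0.4955 g
% Na2CO3 = 0.4955 / 0.8393 × 100 = 59.04 %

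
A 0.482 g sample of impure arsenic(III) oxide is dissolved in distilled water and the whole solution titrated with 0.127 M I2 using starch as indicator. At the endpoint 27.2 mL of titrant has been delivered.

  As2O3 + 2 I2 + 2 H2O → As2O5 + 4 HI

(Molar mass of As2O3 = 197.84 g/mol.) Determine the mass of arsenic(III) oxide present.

n(I2) = 0.0272 L × 0.127 mol/L = 3.45 × 10^-3 mol
From the 1:2 ratio, n(As2O3) = 1/2 × 3.45 × 10^-3 = 1.73 × 10^-3 mol
mass of As2O3 = 1.73 × 10^-3 × 197.84 g/mol = 0.342 g

0.342 g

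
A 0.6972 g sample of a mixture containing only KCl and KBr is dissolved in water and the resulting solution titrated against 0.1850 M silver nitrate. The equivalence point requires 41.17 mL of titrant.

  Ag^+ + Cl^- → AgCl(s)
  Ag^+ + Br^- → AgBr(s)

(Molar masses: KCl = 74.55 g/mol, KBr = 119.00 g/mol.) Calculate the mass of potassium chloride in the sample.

n(AgNO3) = 0.04117 × 0.1850 = 7.616 × 10^-3 mol
Let x = n(KCl), y = n(KBr).
Titrant: 1x + 1y = 7.616 × 10^-3;  mass: 74.55x + 119.00y = 0.6972
Solving, x = 4.705 × 10^-3 mol, y = 2.911 × 10^-3 mol
mass of KCl = 4.705 × 10^-3 × 74.55 = 0.3508 g

0.3508 g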